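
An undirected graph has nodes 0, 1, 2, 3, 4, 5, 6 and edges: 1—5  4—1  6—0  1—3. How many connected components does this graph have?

3

2 is isolated — a component by itself.
Starting from 0 we can reach 0, 6. That is one component of size 2.
Starting from 1 we can reach 1, 3, 4, 5. That is one component of size 4.
Total: 3 components.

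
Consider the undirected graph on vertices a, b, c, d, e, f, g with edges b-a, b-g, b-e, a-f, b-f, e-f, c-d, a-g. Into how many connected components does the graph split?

2

Starting from c we can reach c, d. That is one component of size 2.
Starting from a we can reach a, b, e, f, g. That is one component of size 5.
Total: 2 components.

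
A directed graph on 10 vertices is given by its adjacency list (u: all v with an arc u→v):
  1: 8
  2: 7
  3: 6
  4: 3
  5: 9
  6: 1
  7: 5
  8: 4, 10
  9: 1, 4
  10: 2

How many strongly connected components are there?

1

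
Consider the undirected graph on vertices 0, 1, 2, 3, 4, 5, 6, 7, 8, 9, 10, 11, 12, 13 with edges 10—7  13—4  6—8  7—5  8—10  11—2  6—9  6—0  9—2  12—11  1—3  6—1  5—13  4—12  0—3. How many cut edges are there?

0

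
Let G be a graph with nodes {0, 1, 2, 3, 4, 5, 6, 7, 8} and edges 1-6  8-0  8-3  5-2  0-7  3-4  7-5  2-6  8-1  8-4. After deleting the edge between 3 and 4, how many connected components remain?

3 and 4 are still connected via 3-8-4, so the component count stays at 1.

1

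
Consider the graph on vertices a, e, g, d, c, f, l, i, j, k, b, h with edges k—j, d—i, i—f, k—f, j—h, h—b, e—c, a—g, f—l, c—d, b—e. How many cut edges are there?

2

The edges on the cycle k-j-h-b-e-c-d-i-f-k are not bridges since each lies on that cycle.
But removing f—l disconnects f from l; removing a—g disconnects a from g — these are bridges.
That makes 2 bridges.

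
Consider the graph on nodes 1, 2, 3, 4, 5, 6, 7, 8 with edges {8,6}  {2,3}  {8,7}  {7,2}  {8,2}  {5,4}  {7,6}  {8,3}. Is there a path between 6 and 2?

From 6 we can reach 2, 3, 6, 7, 8, which includes 2.

Yes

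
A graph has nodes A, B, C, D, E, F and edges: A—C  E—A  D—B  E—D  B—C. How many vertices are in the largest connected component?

F is isolated — a component by itself.
Starting from A we can reach A, B, C, D, E. That is one component of size 5.
The largest has 5 vertices.

5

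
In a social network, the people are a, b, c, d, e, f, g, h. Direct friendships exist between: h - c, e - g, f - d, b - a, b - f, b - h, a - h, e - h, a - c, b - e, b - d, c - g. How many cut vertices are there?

Removing b increases the component count from 1 to 2, so b is a cut vertex.
By contrast removing d leaves 1 component; it is not a cut vertex. No other vertex is a cut vertex either.

1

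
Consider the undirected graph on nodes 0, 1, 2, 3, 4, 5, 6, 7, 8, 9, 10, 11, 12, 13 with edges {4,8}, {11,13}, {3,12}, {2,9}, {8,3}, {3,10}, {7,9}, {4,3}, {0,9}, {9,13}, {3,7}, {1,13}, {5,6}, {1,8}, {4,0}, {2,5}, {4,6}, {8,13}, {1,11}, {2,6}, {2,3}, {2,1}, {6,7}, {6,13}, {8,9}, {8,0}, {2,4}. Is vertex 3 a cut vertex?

Deleting 3 raises the number of components from 1 to 3, so 3 is a cut vertex.

Yes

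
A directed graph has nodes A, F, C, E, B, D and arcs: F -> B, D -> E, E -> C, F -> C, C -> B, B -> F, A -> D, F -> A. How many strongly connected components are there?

1

{A, B, C, D, E, F} are all mutually reachable — one SCC of size 6.
That gives 1 strongly connected component.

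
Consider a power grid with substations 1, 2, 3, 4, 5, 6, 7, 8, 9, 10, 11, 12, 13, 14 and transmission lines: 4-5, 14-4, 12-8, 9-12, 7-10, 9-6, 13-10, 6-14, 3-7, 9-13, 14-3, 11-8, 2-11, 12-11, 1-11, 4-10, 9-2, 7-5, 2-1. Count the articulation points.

1

Removing 9 increases the component count from 1 to 2, so 9 is a cut vertex.
By contrast removing 2 leaves 1 component; it is not a cut vertex. No other vertex is a cut vertex either.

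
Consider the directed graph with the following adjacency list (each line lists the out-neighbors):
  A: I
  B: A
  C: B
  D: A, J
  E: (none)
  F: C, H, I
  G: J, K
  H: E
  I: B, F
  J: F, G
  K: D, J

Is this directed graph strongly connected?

No

There is no directed path from H to D, so the graph is not strongly connected.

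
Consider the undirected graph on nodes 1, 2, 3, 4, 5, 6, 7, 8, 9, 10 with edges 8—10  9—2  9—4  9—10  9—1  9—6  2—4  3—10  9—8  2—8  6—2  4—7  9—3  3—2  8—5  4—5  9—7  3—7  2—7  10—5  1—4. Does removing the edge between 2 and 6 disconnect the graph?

After removing 2—6, the path 2-9-6 still connects them, so the edge is not a bridge.

No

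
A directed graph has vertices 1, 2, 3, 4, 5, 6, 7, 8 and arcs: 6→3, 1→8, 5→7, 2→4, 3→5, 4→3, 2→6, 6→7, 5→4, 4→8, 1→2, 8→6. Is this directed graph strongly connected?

No

There is no directed path from 7 to 6, so the graph is not strongly connected.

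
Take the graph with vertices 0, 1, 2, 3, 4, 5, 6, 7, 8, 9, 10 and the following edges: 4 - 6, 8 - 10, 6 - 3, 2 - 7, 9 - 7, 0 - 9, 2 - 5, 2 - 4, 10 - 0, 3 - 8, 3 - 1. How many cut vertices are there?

2

Removing 2 increases the component count from 1 to 2, so 2 is a cut vertex.
Removing 3 increases the component count from 1 to 2, so 3 is a cut vertex.
By contrast removing 4 leaves 1 component; it is not a cut vertex. No other vertex is a cut vertex either.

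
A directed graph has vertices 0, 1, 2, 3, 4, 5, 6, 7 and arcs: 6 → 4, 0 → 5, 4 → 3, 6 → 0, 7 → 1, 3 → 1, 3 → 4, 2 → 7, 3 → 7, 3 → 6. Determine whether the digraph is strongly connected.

There is no directed path from 1 to 5, so the graph is not strongly connected.

No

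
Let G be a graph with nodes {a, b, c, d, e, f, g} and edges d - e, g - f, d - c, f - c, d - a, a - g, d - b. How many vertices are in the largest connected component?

7

Starting from a we can reach a, b, c, d, e, f, g. That is one component of size 7.
The largest has 7 vertices.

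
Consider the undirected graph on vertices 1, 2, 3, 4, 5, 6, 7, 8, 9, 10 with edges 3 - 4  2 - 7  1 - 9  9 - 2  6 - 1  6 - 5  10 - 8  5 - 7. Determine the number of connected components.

3

Starting from 8 we can reach 8, 10. That is one component of size 2.
Starting from 3 we can reach 3, 4. That is one component of size 2.
Starting from 1 we can reach 1, 2, 5, 6, 7, 9. That is one component of size 6.
Total: 3 components.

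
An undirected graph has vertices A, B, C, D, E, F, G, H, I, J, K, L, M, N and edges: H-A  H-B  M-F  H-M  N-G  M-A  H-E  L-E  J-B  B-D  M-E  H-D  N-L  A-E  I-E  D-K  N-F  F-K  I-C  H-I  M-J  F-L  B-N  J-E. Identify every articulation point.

I, N

Removing I increases the component count from 1 to 2, so I is a cut vertex.
Removing N increases the component count from 1 to 2, so N is a cut vertex.
By contrast removing B leaves 1 component; it is not a cut vertex. No other vertex is a cut vertex either.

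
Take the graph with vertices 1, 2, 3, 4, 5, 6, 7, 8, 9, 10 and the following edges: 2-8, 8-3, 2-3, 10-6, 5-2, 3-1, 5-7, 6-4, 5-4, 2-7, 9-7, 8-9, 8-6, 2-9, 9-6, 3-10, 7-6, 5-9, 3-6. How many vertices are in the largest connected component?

10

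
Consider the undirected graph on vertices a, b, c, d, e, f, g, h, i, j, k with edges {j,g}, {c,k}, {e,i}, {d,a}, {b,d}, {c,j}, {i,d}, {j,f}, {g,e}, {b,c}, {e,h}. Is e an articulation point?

Yes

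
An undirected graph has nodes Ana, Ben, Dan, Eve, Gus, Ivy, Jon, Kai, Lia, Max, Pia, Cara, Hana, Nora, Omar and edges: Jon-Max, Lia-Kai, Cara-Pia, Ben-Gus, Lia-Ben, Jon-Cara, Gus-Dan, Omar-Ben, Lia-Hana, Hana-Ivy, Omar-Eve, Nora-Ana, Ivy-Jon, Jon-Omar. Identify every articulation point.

Ben, Gus, Jon, Lia, Cara, Omar

Removing Ben increases the component count from 2 to 3, so Ben is a cut vertex.
Removing Gus increases the component count from 2 to 3, so Gus is a cut vertex.
Removing Jon increases the component count from 2 to 4, so Jon is a cut vertex.
Likewise Lia, Cara, Omar are cut vertices.
By contrast removing Hana leaves 2 components; it is not a cut vertex. No other vertex is a cut vertex either.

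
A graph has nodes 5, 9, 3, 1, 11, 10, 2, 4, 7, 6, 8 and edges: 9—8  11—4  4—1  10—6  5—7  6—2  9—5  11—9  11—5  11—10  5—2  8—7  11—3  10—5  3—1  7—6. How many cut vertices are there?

Removing 11 increases the component count from 1 to 2, so 11 is a cut vertex.
By contrast removing 9 leaves 1 component; it is not a cut vertex. No other vertex is a cut vertex either.

1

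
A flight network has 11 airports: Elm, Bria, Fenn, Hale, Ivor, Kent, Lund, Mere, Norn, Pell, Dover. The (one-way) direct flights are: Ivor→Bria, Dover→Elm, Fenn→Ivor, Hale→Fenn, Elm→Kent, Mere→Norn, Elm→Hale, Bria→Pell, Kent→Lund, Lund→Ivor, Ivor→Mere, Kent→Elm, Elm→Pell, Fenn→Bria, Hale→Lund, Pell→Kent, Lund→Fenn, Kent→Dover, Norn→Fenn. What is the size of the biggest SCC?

{Elm, Bria, Fenn, Hale, Ivor, Kent, Lund, Mere, Norn, Pell, Dover} are all mutually reachable — one SCC of size 11.
The largest has 11 vertices.

11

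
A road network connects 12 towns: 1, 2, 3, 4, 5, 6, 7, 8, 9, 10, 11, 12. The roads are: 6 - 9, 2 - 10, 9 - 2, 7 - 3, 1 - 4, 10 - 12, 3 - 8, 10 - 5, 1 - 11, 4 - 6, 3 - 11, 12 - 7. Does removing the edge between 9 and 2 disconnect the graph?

No

After removing 9 - 2, the path 9-6-4-1-11-3-7-12-10-2 still connects them, so the edge is not a bridge.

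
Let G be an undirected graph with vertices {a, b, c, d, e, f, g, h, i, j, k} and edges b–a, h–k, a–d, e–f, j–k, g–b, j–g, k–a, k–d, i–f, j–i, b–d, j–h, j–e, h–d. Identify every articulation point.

Removing j increases the component count from 2 to 3, so j is a cut vertex.
By contrast removing b leaves 2 components; it is not a cut vertex. No other vertex is a cut vertex either.

j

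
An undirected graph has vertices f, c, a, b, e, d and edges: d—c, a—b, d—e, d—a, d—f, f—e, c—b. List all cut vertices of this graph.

Removing d increases the component count from 1 to 2, so d is a cut vertex.
By contrast removing f leaves 1 component; it is not a cut vertex. No other vertex is a cut vertex either.

d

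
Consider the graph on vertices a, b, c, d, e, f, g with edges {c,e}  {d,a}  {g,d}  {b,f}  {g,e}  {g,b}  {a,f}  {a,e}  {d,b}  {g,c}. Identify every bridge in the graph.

none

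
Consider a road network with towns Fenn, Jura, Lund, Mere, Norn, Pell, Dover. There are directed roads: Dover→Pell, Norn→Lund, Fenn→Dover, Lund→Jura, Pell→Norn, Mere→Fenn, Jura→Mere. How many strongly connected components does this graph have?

1

{Fenn, Jura, Lund, Mere, Norn, Pell, Dover} are all mutually reachable — one SCC of size 7.
That gives 1 strongly connected component.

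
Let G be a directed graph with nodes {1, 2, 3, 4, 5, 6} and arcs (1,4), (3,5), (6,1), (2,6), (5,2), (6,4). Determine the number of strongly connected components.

6

{6} is an SCC by itself.
{2} is an SCC by itself.
{4} is an SCC by itself.
{1} is an SCC by itself.
{3} is an SCC by itself.
(and 1 more singleton SCC)
That gives 6 strongly connected components.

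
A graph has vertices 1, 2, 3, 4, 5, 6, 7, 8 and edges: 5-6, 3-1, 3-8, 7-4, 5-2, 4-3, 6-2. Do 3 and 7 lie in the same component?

From 3 we can reach 1, 3, 4, 7, 8, which includes 7.

Yes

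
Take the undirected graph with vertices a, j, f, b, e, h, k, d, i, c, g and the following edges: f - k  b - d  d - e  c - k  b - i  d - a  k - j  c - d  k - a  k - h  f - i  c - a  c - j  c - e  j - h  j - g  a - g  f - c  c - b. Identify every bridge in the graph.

The edges on the cycle c-b-d-e-c are not bridges since each lies on that cycle.
Every edge lies on some cycle, so there are no bridges.

none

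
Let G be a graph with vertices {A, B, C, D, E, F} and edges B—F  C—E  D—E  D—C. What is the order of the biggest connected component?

3

A is isolated — a component by itself.
Starting from B we can reach B, F. That is one component of size 2.
Starting from C we can reach C, D, E. That is one component of size 3.
The largest has 3 vertices.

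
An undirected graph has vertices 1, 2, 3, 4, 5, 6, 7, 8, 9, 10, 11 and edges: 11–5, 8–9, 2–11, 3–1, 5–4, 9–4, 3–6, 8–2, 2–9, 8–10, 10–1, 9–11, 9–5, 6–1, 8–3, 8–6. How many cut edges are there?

0

The edges on the cycle 8-2-11-5-4-9-8 are not bridges since each lies on that cycle.
Every edge lies on some cycle, so there are no bridges.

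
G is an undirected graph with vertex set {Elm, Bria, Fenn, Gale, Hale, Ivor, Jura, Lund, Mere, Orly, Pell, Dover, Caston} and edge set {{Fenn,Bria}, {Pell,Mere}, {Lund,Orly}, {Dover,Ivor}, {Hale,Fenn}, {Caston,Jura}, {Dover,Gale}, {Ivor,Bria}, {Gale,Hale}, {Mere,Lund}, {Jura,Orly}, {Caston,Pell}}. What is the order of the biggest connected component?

6

Elm is isolated — a component by itself.
Starting from Jura we can reach Jura, Lund, Mere, Orly, Pell, Caston. That is one component of size 6.
Starting from Bria we can reach Bria, Fenn, Gale, Hale, Ivor, Dover. That is one component of size 6.
The largest has 6 vertices.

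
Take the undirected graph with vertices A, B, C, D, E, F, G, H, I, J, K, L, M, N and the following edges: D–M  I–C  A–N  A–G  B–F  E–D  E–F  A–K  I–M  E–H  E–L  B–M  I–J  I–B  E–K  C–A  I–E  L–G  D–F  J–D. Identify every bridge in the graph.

The edges on the cycle I-C-A-G-L-E-I are not bridges since each lies on that cycle.
But removing A–N disconnects A from N; removing E–H disconnects E from H — these are bridges.

A-N, E-H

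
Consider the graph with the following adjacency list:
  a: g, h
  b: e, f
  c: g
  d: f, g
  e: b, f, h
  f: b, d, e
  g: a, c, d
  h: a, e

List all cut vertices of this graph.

g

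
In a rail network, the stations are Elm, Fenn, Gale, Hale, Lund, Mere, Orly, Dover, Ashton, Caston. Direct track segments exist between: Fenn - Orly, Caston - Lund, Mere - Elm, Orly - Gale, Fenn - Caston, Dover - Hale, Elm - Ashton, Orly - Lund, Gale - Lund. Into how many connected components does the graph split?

3

Starting from Hale we can reach Hale, Dover. That is one component of size 2.
Starting from Elm we can reach Elm, Mere, Ashton. That is one component of size 3.
Starting from Fenn we can reach Fenn, Gale, Lund, Orly, Caston. That is one component of size 5.
Total: 3 components.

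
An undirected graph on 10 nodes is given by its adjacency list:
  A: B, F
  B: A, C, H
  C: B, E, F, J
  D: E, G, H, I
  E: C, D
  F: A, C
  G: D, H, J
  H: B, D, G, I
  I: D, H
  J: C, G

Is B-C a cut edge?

No

After removing B-C, the path B-A-F-C still connects them, so the edge is not a bridge.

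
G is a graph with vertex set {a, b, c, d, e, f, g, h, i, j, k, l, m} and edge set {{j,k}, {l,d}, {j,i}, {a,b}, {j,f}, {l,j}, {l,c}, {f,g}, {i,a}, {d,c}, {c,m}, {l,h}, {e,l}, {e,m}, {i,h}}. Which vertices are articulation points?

a, f, i, j, l

Removing a increases the component count from 1 to 2, so a is a cut vertex.
Removing f increases the component count from 1 to 2, so f is a cut vertex.
Removing i increases the component count from 1 to 2, so i is a cut vertex.
Likewise j, l are cut vertices.
By contrast removing k leaves 1 component; it is not a cut vertex. No other vertex is a cut vertex either.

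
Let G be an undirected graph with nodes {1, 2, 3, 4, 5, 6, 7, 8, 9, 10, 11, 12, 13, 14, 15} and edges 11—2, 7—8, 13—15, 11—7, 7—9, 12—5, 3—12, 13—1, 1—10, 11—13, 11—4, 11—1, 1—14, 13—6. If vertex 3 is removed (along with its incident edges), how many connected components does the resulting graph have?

2

With 3 gone, the remaining components are: {5, 12}; {1, 2, 4, 6, 7, 8, 9, 10, 11, 13, 14, 15}.
That is 2 components.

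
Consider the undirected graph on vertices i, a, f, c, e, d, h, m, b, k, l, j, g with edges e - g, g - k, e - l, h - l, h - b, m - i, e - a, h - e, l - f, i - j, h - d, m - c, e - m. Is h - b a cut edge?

Removing h - b leaves no path between h and b: the component count goes from 1 to 2. So it is a bridge.

Yes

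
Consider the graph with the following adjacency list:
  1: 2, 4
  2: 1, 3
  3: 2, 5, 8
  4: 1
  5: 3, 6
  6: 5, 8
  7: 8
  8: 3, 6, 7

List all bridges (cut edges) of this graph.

The edges on the cycle 5-3-8-6-5 are not bridges since each lies on that cycle.
But removing 2-1 disconnects 2 from 1; removing 1-4 disconnects 1 from 4; removing 3-2 disconnects 3 from 2; removing 8-7 disconnects 8 from 7 — these are bridges.

1-2, 1-4, 2-3, 7-8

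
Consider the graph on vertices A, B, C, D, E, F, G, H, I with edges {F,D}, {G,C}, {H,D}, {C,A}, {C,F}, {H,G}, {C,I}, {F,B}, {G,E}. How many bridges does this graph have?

The edges on the cycle H-G-C-F-D-H are not bridges since each lies on that cycle.
But removing G–E disconnects G from E; removing A–C disconnects A from C; removing C–I disconnects C from I; removing F–B disconnects F from B — these are bridges.
That makes 4 bridges.

4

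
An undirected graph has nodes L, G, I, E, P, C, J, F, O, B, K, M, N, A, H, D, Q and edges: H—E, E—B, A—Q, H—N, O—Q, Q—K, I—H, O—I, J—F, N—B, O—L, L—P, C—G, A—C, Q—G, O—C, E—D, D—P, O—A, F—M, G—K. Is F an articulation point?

Deleting F raises the number of components from 2 to 3, so F is a cut vertex.

Yes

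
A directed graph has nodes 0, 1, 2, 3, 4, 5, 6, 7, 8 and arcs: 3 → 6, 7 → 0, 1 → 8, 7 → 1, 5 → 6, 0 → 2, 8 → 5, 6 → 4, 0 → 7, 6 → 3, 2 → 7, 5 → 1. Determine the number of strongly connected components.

4

{1, 5, 8} are all mutually reachable — one SCC of size 3.
{0, 2, 7} are all mutually reachable — one SCC of size 3.
{3, 6} are all mutually reachable — one SCC of size 2.
{4} is an SCC by itself.
That gives 4 strongly connected components.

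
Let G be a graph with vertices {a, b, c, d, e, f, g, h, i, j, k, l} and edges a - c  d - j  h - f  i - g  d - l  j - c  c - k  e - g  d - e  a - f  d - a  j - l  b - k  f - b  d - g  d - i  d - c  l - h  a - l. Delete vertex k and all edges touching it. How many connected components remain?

With k gone, the remaining components are: {a, b, c, d, e, f, g, h, i, j, l}.
That is 1 component.

1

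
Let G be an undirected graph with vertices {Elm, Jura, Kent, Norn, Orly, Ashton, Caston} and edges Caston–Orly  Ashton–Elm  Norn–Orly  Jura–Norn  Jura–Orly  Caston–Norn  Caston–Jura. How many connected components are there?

3

Kent is isolated — a component by itself.
Starting from Elm we can reach Elm, Ashton. That is one component of size 2.
Starting from Jura we can reach Jura, Norn, Orly, Caston. That is one component of size 4.
Total: 3 components.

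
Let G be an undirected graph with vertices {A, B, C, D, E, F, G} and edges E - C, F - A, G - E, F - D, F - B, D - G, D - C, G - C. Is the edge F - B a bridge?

Yes

Removing F - B leaves no path between F and B: the component count goes from 1 to 2. So it is a bridge.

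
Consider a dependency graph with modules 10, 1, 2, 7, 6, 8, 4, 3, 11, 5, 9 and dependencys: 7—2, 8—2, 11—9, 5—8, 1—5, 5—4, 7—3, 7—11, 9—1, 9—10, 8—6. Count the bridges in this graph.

4

The edges on the cycle 7-11-9-1-5-8-2-7 are not bridges since each lies on that cycle.
But removing 7—3 disconnects 7 from 3; removing 9—10 disconnects 9 from 10; removing 4—5 disconnects 4 from 5; removing 6—8 disconnects 6 from 8 — these are bridges.
That makes 4 bridges.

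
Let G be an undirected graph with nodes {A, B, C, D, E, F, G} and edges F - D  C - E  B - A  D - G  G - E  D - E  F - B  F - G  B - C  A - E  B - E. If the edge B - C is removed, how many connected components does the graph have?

B and C are still connected via B-E-C, so the component count stays at 1.

1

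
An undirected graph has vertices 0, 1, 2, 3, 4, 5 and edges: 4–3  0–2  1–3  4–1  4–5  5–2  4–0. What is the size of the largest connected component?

6

Starting from 0 we can reach 0, 1, 2, 3, 4, 5. That is one component of size 6.
The largest has 6 vertices.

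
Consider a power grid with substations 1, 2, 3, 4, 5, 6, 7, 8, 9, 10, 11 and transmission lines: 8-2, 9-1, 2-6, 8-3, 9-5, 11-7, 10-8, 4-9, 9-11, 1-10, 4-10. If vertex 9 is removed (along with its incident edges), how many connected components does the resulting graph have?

3

With 9 gone, the remaining components are: {5}; {7, 11}; {1, 2, 3, 4, 6, 8, 10}.
That is 3 components.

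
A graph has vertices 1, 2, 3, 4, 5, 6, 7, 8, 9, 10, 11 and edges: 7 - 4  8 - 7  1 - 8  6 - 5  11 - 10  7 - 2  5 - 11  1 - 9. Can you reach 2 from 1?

From 1 we can reach 1, 2, 4, 7, 8, 9, which includes 2.

Yes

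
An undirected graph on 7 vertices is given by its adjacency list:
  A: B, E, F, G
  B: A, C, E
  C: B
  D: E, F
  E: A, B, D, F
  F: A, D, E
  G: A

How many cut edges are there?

2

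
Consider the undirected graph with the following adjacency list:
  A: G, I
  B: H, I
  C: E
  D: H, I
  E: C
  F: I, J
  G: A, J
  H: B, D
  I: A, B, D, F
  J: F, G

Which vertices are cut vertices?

Removing I increases the component count from 2 to 3, so I is a cut vertex.
By contrast removing D leaves 2 components; it is not a cut vertex. No other vertex is a cut vertex either.

I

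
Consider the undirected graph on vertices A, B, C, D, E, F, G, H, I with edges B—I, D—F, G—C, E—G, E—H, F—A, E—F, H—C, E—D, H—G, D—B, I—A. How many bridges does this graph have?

0

The edges on the cycle E-D-B-I-A-F-E are not bridges since each lies on that cycle.
Every edge lies on some cycle, so there are no bridges.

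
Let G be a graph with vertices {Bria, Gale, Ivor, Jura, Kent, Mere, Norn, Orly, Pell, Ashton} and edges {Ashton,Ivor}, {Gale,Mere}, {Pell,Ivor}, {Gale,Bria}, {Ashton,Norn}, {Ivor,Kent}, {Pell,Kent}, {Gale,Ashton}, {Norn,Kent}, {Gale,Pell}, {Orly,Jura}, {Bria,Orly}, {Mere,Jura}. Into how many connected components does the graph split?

1

Starting from Bria we can reach Bria, Gale, Ivor, Jura, Kent, Mere, Norn, Orly, Pell, Ashton. That is one component of size 10.
Total: 1 component.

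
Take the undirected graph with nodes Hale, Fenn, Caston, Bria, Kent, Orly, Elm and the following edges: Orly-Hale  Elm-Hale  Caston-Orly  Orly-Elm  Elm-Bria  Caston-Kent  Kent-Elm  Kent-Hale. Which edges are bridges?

The edges on the cycle Caston-Kent-Hale-Orly-Caston are not bridges since each lies on that cycle.
But removing Bria-Elm disconnects Bria from Elm — this is a bridge.

Bria-Elm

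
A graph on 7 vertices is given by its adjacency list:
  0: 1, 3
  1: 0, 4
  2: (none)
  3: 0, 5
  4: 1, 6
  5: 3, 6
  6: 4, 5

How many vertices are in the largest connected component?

2 is isolated — a component by itself.
Starting from 0 we can reach 0, 1, 3, 4, 5, 6. That is one component of size 6.
The largest has 6 vertices.

6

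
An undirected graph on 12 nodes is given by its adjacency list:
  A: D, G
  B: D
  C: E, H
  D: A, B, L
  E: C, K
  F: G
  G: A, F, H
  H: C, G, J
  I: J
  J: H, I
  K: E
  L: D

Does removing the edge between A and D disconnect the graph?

Yes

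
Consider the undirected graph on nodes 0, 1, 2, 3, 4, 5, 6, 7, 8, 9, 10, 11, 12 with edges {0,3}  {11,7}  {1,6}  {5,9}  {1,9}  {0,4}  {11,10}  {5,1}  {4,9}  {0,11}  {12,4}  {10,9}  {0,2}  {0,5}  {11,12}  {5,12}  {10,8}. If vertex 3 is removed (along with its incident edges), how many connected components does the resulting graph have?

With 3 gone, the remaining components are: {0, 1, 2, 4, 5, 6, 7, 8, 9, 10, 11, 12}.
That is 1 component.

1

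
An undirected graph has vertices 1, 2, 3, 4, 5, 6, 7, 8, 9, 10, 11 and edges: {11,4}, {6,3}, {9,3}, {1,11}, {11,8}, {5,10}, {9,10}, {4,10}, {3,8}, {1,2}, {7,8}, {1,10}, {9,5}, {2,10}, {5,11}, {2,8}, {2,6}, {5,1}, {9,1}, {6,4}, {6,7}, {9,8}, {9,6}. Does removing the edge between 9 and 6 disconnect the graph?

No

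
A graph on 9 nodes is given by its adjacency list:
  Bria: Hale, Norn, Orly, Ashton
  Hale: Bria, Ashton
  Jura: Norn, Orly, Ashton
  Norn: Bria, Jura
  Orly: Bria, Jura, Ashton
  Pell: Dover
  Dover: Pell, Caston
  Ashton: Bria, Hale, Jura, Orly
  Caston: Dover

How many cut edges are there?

The edges on the cycle Orly-Bria-Norn-Jura-Orly are not bridges since each lies on that cycle.
But removing Caston-Dover disconnects Caston from Dover; removing Pell-Dover disconnects Pell from Dover — these are bridges.
That makes 2 bridges.

2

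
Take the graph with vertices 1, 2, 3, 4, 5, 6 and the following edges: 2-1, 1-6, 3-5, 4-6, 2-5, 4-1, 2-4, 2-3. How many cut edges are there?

0

The edges on the cycle 2-3-5-2 are not bridges since each lies on that cycle.
Every edge lies on some cycle, so there are no bridges.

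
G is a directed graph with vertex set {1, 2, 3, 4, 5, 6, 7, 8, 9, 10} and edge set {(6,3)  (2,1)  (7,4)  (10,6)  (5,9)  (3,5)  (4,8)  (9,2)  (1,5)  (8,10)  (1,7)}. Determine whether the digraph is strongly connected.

From 6 we can reach every vertex (1, 2, 3, 4, 5, 6, 7, 8, 9, 10), and every vertex can reach 6 (1, 2, 3, 4, 5, 6, 7, 8, 9, 10). So the whole graph is one strongly connected component.

Yes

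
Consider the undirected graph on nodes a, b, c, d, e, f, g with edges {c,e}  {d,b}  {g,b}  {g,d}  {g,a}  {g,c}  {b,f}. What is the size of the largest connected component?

Starting from a we can reach a, b, c, d, e, f, g. That is one component of size 7.
The largest has 7 vertices.

7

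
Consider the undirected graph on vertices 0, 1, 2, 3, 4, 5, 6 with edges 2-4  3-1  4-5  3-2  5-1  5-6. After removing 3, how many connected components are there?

With 3 gone, the remaining components are: {0}; {1, 2, 4, 5, 6}.
That is 2 components.

2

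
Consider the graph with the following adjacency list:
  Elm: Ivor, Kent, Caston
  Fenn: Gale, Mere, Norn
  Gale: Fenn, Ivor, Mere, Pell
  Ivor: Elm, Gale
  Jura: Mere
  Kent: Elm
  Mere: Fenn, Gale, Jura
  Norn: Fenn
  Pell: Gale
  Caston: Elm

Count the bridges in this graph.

The edges on the cycle Fenn-Mere-Gale-Fenn are not bridges since each lies on that cycle.
But removing Mere-Jura disconnects Mere from Jura; removing Gale-Ivor disconnects Gale from Ivor; removing Gale-Pell disconnects Gale from Pell; removing Fenn-Norn disconnects Fenn from Norn — these are bridges.
In total 7 edges are bridges.

7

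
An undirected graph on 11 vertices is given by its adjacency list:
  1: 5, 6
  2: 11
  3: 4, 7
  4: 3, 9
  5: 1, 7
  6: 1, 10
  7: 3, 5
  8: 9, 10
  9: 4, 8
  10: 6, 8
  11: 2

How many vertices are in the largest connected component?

9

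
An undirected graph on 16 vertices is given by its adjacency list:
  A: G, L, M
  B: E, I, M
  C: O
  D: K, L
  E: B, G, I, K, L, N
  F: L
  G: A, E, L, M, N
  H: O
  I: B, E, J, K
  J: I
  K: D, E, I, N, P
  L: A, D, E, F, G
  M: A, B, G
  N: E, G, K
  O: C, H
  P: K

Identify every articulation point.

I, K, L, O

Removing I increases the component count from 2 to 3, so I is a cut vertex.
Removing K increases the component count from 2 to 3, so K is a cut vertex.
Removing L increases the component count from 2 to 3, so L is a cut vertex.
Likewise O is a cut vertex.
By contrast removing C leaves 2 components; it is not a cut vertex. No other vertex is a cut vertex either.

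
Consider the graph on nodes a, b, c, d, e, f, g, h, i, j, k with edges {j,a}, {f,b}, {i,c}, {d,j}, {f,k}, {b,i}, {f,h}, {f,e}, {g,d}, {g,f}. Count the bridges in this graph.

10

removing f—k disconnects f from k; removing f—h disconnects f from h; removing f—b disconnects f from b; removing d—j disconnects d from j — these are bridges.
In total 10 edges are bridges.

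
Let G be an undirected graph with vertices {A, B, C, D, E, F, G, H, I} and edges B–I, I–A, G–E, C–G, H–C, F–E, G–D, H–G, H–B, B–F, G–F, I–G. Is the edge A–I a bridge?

Removing A–I leaves no path between A and I: the component count goes from 1 to 2. So it is a bridge.

Yes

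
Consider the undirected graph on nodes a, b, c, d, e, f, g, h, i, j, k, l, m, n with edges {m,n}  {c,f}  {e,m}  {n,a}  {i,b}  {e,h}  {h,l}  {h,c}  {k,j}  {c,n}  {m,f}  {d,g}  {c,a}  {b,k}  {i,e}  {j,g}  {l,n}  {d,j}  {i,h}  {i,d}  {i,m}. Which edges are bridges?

none

The edges on the cycle i-e-h-i are not bridges since each lies on that cycle.
Every edge lies on some cycle, so there are no bridges.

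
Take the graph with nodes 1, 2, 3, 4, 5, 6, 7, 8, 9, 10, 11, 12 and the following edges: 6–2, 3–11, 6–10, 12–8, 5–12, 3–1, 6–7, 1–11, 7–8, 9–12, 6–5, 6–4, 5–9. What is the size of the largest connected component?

Starting from 1 we can reach 1, 3, 11. That is one component of size 3.
Starting from 2 we can reach 2, 4, 5, 6, 7, 8, 9, 10, 12. That is one component of size 9.
The largest has 9 vertices.

9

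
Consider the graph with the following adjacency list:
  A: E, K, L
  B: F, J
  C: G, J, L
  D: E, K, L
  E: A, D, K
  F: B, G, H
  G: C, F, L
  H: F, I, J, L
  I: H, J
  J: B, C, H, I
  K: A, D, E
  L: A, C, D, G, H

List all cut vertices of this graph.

L

Removing L increases the component count from 1 to 2, so L is a cut vertex.
By contrast removing D leaves 1 component; it is not a cut vertex. No other vertex is a cut vertex either.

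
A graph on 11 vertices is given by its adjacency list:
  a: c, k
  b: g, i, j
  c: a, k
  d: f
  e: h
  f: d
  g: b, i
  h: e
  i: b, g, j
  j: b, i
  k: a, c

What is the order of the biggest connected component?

Starting from e we can reach e, h. That is one component of size 2.
Starting from d we can reach d, f. That is one component of size 2.
Starting from a we can reach a, c, k. That is one component of size 3.
Starting from b we can reach b, g, i, j. That is one component of size 4.
The largest has 4 vertices.

4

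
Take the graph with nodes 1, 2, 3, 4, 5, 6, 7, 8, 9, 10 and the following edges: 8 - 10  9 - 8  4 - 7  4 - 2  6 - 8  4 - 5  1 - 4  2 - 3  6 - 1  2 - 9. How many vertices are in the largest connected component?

10

Starting from 1 we can reach 1, 2, 3, 4, 5, 6, 7, 8, 9, 10. That is one component of size 10.
The largest has 10 vertices.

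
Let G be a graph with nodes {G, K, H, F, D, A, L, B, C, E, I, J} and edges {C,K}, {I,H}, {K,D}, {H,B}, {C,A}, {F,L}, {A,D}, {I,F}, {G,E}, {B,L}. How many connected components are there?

J is isolated — a component by itself.
Starting from E we can reach E, G. That is one component of size 2.
Starting from A we can reach A, C, D, K. That is one component of size 4.
Starting from B we can reach B, F, H, I, L. That is one component of size 5.
Total: 4 components.

4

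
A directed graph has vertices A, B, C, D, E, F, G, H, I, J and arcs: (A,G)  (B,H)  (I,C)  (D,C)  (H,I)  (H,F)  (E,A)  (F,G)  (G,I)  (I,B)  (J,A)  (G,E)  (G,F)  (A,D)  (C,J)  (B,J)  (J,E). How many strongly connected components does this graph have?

1

{A, B, C, D, E, F, G, H, I, J} are all mutually reachable — one SCC of size 10.
That gives 1 strongly connected component.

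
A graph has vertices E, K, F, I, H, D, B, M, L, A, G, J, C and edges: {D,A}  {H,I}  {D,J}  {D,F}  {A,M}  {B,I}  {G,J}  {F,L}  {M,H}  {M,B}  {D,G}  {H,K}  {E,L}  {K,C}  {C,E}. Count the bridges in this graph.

0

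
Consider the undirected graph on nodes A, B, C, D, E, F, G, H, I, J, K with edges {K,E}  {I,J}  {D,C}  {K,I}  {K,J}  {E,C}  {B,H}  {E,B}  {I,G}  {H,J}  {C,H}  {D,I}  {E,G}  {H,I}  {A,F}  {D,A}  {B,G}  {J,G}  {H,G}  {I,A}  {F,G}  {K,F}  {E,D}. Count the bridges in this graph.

The edges on the cycle E-D-C-E are not bridges since each lies on that cycle.
Every edge lies on some cycle, so there are no bridges.

0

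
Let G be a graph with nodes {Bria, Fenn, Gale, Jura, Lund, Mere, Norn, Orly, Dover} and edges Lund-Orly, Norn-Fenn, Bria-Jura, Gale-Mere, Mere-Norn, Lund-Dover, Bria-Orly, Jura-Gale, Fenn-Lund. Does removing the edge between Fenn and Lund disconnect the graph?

No

After removing Fenn-Lund, the path Fenn-Norn-Mere-Gale-Jura-Bria-Orly-Lund still connects them, so the edge is not a bridge.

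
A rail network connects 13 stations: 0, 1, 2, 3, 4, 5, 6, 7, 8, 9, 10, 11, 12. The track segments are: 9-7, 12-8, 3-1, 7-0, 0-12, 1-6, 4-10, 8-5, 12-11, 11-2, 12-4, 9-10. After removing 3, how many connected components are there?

With 3 gone, the remaining components are: {1, 6}; {0, 2, 4, 5, 7, 8, 9, 10, 11, 12}.
That is 2 components.

2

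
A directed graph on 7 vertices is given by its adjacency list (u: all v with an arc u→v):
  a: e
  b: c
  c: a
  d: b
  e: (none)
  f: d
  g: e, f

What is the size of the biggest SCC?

1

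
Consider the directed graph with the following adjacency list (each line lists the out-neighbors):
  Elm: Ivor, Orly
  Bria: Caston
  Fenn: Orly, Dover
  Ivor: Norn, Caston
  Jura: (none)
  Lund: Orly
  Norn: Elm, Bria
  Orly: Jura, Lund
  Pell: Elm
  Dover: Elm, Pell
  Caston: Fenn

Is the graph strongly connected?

There is no directed path from Orly to Dover, so the graph is not strongly connected.

No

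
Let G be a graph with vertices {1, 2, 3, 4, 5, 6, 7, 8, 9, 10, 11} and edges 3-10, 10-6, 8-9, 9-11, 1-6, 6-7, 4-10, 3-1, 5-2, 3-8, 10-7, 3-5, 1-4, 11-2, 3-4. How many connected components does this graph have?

Starting from 1 we can reach 1, 2, 3, 4, 5, 6, 7, 8, 9, 10, 11. That is one component of size 11.
Total: 1 component.

1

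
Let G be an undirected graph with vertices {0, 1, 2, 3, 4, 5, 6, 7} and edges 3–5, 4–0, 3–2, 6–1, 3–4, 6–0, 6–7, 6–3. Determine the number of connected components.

1

Starting from 0 we can reach 0, 1, 2, 3, 4, 5, 6, 7. That is one component of size 8.
Total: 1 component.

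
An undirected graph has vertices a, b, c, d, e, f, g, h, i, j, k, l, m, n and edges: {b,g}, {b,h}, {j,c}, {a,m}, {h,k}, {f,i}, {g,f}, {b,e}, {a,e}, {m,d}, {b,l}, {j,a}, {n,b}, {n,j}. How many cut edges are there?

9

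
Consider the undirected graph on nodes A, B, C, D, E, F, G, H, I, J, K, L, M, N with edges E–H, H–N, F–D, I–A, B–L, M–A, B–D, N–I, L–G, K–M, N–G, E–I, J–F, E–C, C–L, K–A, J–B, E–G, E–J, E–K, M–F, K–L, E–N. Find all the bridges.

none

The edges on the cycle E-K-M-F-D-B-J-E are not bridges since each lies on that cycle.
Every edge lies on some cycle, so there are no bridges.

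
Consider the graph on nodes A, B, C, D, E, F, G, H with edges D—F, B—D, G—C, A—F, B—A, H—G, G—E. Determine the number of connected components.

2

Starting from C we can reach C, E, G, H. That is one component of size 4.
Starting from A we can reach A, B, D, F. That is one component of size 4.
Total: 2 components.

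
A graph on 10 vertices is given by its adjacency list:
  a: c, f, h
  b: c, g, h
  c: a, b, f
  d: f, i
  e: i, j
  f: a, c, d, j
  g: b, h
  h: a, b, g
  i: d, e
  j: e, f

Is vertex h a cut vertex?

Deleting h leaves 1 component (was 1) (its neighbors a, b, g remain connected to each other), so h is not a cut vertex.

No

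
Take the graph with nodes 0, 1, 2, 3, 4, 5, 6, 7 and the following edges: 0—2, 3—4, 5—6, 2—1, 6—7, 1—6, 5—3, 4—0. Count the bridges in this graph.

The edges on the cycle 5-3-4-0-2-1-6-5 are not bridges since each lies on that cycle.
But removing 6—7 disconnects 6 from 7 — this is a bridge.

1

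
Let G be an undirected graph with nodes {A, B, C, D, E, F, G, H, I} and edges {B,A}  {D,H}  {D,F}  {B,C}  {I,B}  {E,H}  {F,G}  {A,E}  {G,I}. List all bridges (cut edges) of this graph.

B-C

The edges on the cycle D-F-G-I-B-A-E-H-D are not bridges since each lies on that cycle.
But removing C–B disconnects C from B — this is a bridge.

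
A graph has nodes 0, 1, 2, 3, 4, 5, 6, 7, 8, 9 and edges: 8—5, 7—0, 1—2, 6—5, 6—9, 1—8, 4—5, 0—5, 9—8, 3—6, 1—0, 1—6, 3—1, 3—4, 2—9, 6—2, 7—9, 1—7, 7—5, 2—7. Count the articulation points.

0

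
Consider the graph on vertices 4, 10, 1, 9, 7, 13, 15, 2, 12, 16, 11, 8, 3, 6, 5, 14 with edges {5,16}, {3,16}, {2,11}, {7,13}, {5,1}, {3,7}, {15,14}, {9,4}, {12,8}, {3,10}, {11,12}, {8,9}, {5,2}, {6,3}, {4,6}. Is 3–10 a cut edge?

Removing 3–10 leaves no path between 3 and 10: the component count goes from 2 to 3. So it is a bridge.

Yes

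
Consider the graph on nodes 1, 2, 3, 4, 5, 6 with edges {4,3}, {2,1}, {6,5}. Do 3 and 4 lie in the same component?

From 3 we can reach 3, 4, which includes 4.

Yes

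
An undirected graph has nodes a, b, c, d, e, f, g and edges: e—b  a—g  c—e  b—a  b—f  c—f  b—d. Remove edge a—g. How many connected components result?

Before removal there is 1 component.
a—g is a bridge — removing it separates a's side from g's side.
After removal: 2 components.

2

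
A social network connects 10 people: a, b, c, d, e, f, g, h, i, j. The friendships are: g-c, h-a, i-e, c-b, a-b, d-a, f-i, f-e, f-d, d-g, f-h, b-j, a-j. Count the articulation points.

Removing f increases the component count from 1 to 2, so f is a cut vertex.
By contrast removing b leaves 1 component; it is not a cut vertex. No other vertex is a cut vertex either.

1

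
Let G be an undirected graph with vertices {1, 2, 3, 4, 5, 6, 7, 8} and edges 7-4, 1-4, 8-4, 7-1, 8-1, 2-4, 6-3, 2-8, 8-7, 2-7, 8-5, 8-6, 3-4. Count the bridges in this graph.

The edges on the cycle 2-8-1-7-2 are not bridges since each lies on that cycle.
But removing 8-5 disconnects 8 from 5 — this is a bridge.

1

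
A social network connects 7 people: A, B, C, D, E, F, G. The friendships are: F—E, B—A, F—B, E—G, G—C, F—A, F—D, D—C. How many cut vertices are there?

1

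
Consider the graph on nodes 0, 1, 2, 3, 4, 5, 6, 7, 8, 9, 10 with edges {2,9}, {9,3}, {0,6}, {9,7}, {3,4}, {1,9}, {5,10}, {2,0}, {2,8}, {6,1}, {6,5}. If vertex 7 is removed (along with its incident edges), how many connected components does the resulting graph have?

With 7 gone, the remaining components are: {0, 1, 2, 3, 4, 5, 6, 8, 9, 10}.
That is 1 component.

1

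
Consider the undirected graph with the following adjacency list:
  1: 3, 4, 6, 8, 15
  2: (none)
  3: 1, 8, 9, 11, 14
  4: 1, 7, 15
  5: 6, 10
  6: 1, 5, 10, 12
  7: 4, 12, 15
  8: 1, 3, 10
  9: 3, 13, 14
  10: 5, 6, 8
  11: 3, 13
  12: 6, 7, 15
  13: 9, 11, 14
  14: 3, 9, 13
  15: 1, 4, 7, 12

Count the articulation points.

Removing 3 increases the component count from 2 to 3, so 3 is a cut vertex.
By contrast removing 15 leaves 2 components; it is not a cut vertex. No other vertex is a cut vertex either.

1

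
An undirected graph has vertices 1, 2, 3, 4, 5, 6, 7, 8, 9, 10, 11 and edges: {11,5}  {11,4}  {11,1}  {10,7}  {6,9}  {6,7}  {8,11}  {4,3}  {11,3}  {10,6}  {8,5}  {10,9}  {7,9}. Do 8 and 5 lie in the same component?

Yes

From 8 we can reach 1, 3, 4, 5, 8, 11, which includes 5.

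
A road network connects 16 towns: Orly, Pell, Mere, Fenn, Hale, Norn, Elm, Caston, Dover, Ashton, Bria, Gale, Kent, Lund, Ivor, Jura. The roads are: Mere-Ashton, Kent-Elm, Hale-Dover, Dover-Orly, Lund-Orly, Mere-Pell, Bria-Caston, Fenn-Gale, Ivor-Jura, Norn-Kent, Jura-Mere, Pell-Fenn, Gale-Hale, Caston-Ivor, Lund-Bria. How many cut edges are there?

The edges on the cycle Lund-Bria-Caston-Ivor-Jura-Mere-Pell-Fenn-Gale-Hale-Dover-Orly-Lund are not bridges since each lies on that cycle.
But removing Norn-Kent disconnects Norn from Kent; removing Kent-Elm disconnects Kent from Elm; removing Ashton-Mere disconnects Ashton from Mere — these are bridges.
That makes 3 bridges.

3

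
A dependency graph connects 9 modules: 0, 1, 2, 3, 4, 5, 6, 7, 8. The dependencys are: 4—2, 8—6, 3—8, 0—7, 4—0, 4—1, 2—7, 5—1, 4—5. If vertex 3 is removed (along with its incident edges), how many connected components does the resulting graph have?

2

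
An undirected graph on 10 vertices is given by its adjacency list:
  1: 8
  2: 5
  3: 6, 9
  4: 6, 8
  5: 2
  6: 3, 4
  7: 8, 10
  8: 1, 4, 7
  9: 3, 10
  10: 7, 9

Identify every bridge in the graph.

1-8, 2-5

The edges on the cycle 3-6-4-8-7-10-9-3 are not bridges since each lies on that cycle.
But removing 5-2 disconnects 5 from 2; removing 8-1 disconnects 8 from 1 — these are bridges.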